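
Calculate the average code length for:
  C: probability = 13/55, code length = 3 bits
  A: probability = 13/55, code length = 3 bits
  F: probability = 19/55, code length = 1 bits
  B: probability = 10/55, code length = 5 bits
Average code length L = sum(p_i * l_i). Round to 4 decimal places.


Weighted contributions p_i * l_i:
  C: (13/55) * 3 = 39/55
  A: (13/55) * 3 = 39/55
  F: (19/55) * 1 = 19/55
  B: (10/55) * 5 = 50/55
Sum = (39 + 39 + 19 + 50)/55 = 147/55

L = 147/55 = 2.6727 bits/symbol


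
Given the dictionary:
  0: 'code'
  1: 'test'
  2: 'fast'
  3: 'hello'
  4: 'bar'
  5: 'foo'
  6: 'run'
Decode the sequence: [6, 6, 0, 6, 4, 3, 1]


Look up each index in the dictionary:
  6 -> 'run'
  6 -> 'run'
  0 -> 'code'
  6 -> 'run'
  4 -> 'bar'
  3 -> 'hello'
  1 -> 'test'

Decoded: "run run code run bar hello test"


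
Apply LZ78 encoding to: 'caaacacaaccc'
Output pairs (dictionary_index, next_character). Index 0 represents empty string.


LZ78 encoding steps:
Dictionary: {0: ''}
Step 1: w='' (idx 0), next='c' -> output (0, 'c'), add 'c' as idx 1
Step 2: w='' (idx 0), next='a' -> output (0, 'a'), add 'a' as idx 2
Step 3: w='a' (idx 2), next='a' -> output (2, 'a'), add 'aa' as idx 3
Step 4: w='c' (idx 1), next='a' -> output (1, 'a'), add 'ca' as idx 4
Step 5: w='ca' (idx 4), next='a' -> output (4, 'a'), add 'caa' as idx 5
Step 6: w='c' (idx 1), next='c' -> output (1, 'c'), add 'cc' as idx 6
Step 7: w='c' (idx 1), end of input -> output (1, '')


Encoded: [(0, 'c'), (0, 'a'), (2, 'a'), (1, 'a'), (4, 'a'), (1, 'c'), (1, '')]


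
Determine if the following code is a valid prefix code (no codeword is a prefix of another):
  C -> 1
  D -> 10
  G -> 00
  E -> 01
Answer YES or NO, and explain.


Checking each pair (does one codeword prefix another?):
  C='1' vs D='10': prefix -- VIOLATION

NO -- this is NOT a valid prefix code. C (1) is a prefix of D (10).


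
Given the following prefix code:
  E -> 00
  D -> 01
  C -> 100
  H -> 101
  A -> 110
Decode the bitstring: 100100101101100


Decoding step by step:
Bits 100 -> C
Bits 100 -> C
Bits 101 -> H
Bits 101 -> H
Bits 100 -> C


Decoded message: CCHHC


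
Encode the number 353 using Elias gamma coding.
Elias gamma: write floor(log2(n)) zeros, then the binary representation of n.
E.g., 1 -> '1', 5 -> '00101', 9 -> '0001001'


num_bits = floor(log2(353)) + 1 = 9
leading_zeros = num_bits - 1 = 8
binary(353) = 101100001

Elias gamma(353) = '00000000' + '101100001' = 00000000101100001 (17 bits)


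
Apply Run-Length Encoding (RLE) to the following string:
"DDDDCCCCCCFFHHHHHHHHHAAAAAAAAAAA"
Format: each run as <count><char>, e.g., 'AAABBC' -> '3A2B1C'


Scanning runs left to right:
  i=0: run of 'D' x 4 -> '4D'
  i=4: run of 'C' x 6 -> '6C'
  i=10: run of 'F' x 2 -> '2F'
  i=12: run of 'H' x 9 -> '9H'
  i=21: run of 'A' x 11 -> '11A'

RLE = 4D6C2F9H11A


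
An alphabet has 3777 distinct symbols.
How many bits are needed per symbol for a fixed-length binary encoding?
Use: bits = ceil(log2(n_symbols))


log2(3777) = 11.883
Bracket: 2^11 = 2048 < 3777 <= 2^12 = 4096
So ceil(log2(3777)) = 12

bits = ceil(log2(3777)) = ceil(11.883) = 12 bits


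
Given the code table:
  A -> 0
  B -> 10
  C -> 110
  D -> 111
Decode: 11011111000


Decoding:
110 -> C
111 -> D
110 -> C
0 -> A
0 -> A


Result: CDCAA


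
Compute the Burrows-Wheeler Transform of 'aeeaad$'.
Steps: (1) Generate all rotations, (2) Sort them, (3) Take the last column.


Rotations (sorted):
  0: $aeeaad -> last char: d
  1: aad$aee -> last char: e
  2: ad$aeea -> last char: a
  3: aeeaad$ -> last char: $
  4: d$aeeaa -> last char: a
  5: eaad$ae -> last char: e
  6: eeaad$a -> last char: a


BWT = dea$aea


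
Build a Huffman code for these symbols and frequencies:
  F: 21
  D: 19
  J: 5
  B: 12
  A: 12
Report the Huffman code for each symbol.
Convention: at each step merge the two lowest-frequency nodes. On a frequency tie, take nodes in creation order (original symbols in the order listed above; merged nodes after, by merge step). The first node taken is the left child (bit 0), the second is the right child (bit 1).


Huffman tree construction:
Step 1: Merge J(5) + B(12) = 17
Step 2: Merge A(12) + (J+B)(17) = 29
Step 3: Merge D(19) + F(21) = 40
Step 4: Merge (A+(J+B))(29) + (D+F)(40) = 69
Read each symbol's code off the tree from the root (left child = 0, right child = 1).

Codes:
  F: 11 (length 2)
  D: 10 (length 2)
  J: 010 (length 3)
  B: 011 (length 3)
  A: 00 (length 2)
Average code length: 155/69 = 2.2464 bits/symbol


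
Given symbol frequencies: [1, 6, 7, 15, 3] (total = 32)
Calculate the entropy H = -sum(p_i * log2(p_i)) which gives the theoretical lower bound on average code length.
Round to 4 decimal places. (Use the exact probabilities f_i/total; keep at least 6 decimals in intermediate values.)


Per-symbol terms -p_i * log2(p_i) with p_i = f_i/32:
  p = 1/32 = 0.031250: log2(p) = -5.000000, -p*log2(p) = 0.156250
  p = 6/32 = 0.187500: log2(p) = -2.415037, -p*log2(p) = 0.452820
  p = 7/32 = 0.218750: log2(p) = -2.192645, -p*log2(p) = 0.479641
  p = 15/32 = 0.468750: log2(p) = -1.093109, -p*log2(p) = 0.512395
  p = 3/32 = 0.093750: log2(p) = -3.415037, -p*log2(p) = 0.320160
H = 0.156250 + 0.452820 + 0.479641 + 0.512395 + 0.320160 = 1.921266

H = 1.9213 bits/symbol


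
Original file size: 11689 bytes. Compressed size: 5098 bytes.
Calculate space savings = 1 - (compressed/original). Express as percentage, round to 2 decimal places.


ratio = compressed/original = 5098/11689 = 0.436137
savings = 1 - ratio = 1 - 0.436137 = 0.563863
as a percentage: 0.563863 * 100 = 56.39%

Space savings = 1 - 5098/11689 = 56.39%


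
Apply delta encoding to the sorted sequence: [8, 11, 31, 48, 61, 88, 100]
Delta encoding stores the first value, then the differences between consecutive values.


First value: 8
Deltas:
  11 - 8 = 3
  31 - 11 = 20
  48 - 31 = 17
  61 - 48 = 13
  88 - 61 = 27
  100 - 88 = 12


Delta encoded: [8, 3, 20, 17, 13, 27, 12]


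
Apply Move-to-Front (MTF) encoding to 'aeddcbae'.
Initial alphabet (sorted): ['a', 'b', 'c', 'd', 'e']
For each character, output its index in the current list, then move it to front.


MTF encoding:
'a': index 0 in ['a', 'b', 'c', 'd', 'e'] -> ['a', 'b', 'c', 'd', 'e']
'e': index 4 in ['a', 'b', 'c', 'd', 'e'] -> ['e', 'a', 'b', 'c', 'd']
'd': index 4 in ['e', 'a', 'b', 'c', 'd'] -> ['d', 'e', 'a', 'b', 'c']
'd': index 0 in ['d', 'e', 'a', 'b', 'c'] -> ['d', 'e', 'a', 'b', 'c']
'c': index 4 in ['d', 'e', 'a', 'b', 'c'] -> ['c', 'd', 'e', 'a', 'b']
'b': index 4 in ['c', 'd', 'e', 'a', 'b'] -> ['b', 'c', 'd', 'e', 'a']
'a': index 4 in ['b', 'c', 'd', 'e', 'a'] -> ['a', 'b', 'c', 'd', 'e']
'e': index 4 in ['a', 'b', 'c', 'd', 'e'] -> ['e', 'a', 'b', 'c', 'd']


Output: [0, 4, 4, 0, 4, 4, 4, 4]


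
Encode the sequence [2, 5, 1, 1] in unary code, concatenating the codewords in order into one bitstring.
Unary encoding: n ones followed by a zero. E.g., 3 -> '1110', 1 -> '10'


Encode each number as n ones followed by a terminating 0:
  2 -> 110 (3 bits)
  5 -> 111110 (6 bits)
  1 -> 10 (2 bits)
  1 -> 10 (2 bits)
Total length = 3 + 6 + 2 + 2 = 13 bits.

Unary([2, 5, 1, 1]) = 1101111101010 (13 bits)


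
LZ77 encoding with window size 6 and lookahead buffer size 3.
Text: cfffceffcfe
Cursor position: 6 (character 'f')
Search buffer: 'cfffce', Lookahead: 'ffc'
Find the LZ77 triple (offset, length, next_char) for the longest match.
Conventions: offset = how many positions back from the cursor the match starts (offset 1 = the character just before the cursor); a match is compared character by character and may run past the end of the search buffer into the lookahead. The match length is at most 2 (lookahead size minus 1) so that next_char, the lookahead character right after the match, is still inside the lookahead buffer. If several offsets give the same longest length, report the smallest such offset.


Try each offset into the search buffer:
  offset=1 (pos 5, char 'e'): match length 0
  offset=2 (pos 4, char 'c'): match length 0
  offset=3 (pos 3, char 'f'): match length 1
  offset=4 (pos 2, char 'f'): match length 2
  offset=5 (pos 1, char 'f'): match length 2
  offset=6 (pos 0, char 'c'): match length 0
Longest match has length 2, found at offsets 4, 5; take the smallest, offset 4.
next_char = character at position 6 + 2 = 8 -> 'c'

Best match: offset=4, length=2 (matching 'ff' starting at position 2)
LZ77 triple: (4, 2, 'c')


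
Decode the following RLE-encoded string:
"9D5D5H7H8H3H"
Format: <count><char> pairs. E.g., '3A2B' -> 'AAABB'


Expanding each <count><char> pair:
  9D -> 'DDDDDDDDD'
  5D -> 'DDDDD'
  5H -> 'HHHHH'
  7H -> 'HHHHHHH'
  8H -> 'HHHHHHHH'
  3H -> 'HHH'

Decoded = DDDDDDDDDDDDDDHHHHHHHHHHHHHHHHHHHHHHH


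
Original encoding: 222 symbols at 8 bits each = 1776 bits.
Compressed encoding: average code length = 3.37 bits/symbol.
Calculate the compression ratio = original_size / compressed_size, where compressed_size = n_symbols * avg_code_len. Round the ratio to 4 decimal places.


original_size = n_symbols * orig_bits = 222 * 8 = 1776 bits
compressed_size = n_symbols * avg_code_len = 222 * 3.37 = 748.14 bits
ratio = original_size / compressed_size = 1776 / 748.14 = 2.3739

Compression ratio = 2.3739


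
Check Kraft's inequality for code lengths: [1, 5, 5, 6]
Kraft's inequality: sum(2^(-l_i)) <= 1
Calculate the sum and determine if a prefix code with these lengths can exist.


Sum = 2^(-1) + 2^(-5) + 2^(-5) + 2^(-6)
    = 0.5 + 0.03125 + 0.03125 + 0.015625
    = 37/64 = 0.578125
Since 0.578125 <= 1, Kraft's inequality IS satisfied.
A prefix code with these lengths CAN exist.

Kraft sum = 0.578125. Satisfied.


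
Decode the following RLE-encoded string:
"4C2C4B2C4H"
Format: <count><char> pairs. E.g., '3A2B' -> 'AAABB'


Expanding each <count><char> pair:
  4C -> 'CCCC'
  2C -> 'CC'
  4B -> 'BBBB'
  2C -> 'CC'
  4H -> 'HHHH'

Decoded = CCCCCCBBBBCCHHHH


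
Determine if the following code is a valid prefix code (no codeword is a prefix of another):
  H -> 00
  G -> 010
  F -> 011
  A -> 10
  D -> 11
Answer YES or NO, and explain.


Checking each pair (does one codeword prefix another?):
  H='00' vs G='010': no prefix
  H='00' vs F='011': no prefix
  H='00' vs A='10': no prefix
  H='00' vs D='11': no prefix
  G='010' vs H='00': no prefix
  G='010' vs F='011': no prefix
  G='010' vs A='10': no prefix
  G='010' vs D='11': no prefix
  F='011' vs H='00': no prefix
  F='011' vs G='010': no prefix
  F='011' vs A='10': no prefix
  F='011' vs D='11': no prefix
  A='10' vs H='00': no prefix
  A='10' vs G='010': no prefix
  A='10' vs F='011': no prefix
  A='10' vs D='11': no prefix
  D='11' vs H='00': no prefix
  D='11' vs G='010': no prefix
  D='11' vs F='011': no prefix
  D='11' vs A='10': no prefix
No violation found over all pairs.

YES -- this is a valid prefix code. No codeword is a prefix of any other codeword.


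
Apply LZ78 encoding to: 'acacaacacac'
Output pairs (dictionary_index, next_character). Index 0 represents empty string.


LZ78 encoding steps:
Dictionary: {0: ''}
Step 1: w='' (idx 0), next='a' -> output (0, 'a'), add 'a' as idx 1
Step 2: w='' (idx 0), next='c' -> output (0, 'c'), add 'c' as idx 2
Step 3: w='a' (idx 1), next='c' -> output (1, 'c'), add 'ac' as idx 3
Step 4: w='a' (idx 1), next='a' -> output (1, 'a'), add 'aa' as idx 4
Step 5: w='c' (idx 2), next='a' -> output (2, 'a'), add 'ca' as idx 5
Step 6: w='ca' (idx 5), next='c' -> output (5, 'c'), add 'cac' as idx 6


Encoded: [(0, 'a'), (0, 'c'), (1, 'c'), (1, 'a'), (2, 'a'), (5, 'c')]


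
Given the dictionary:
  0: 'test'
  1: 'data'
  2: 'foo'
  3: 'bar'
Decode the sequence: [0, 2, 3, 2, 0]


Look up each index in the dictionary:
  0 -> 'test'
  2 -> 'foo'
  3 -> 'bar'
  2 -> 'foo'
  0 -> 'test'

Decoded: "test foo bar foo test"


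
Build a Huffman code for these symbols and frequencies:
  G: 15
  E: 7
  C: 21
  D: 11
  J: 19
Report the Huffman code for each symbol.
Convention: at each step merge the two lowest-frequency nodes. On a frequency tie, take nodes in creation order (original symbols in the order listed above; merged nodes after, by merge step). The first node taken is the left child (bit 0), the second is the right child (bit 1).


Huffman tree construction:
Step 1: Merge E(7) + D(11) = 18
Step 2: Merge G(15) + (E+D)(18) = 33
Step 3: Merge J(19) + C(21) = 40
Step 4: Merge (G+(E+D))(33) + (J+C)(40) = 73
Read each symbol's code off the tree from the root (left child = 0, right child = 1).

Codes:
  G: 00 (length 2)
  E: 010 (length 3)
  C: 11 (length 2)
  D: 011 (length 3)
  J: 10 (length 2)
Average code length: 164/73 = 2.2466 bits/symbol


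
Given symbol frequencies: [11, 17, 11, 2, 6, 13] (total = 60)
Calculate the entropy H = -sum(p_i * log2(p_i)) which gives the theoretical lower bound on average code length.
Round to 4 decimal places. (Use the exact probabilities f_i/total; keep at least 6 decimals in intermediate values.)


Per-symbol terms -p_i * log2(p_i) with p_i = f_i/60:
  p = 11/60 = 0.183333: log2(p) = -2.447459, -p*log2(p) = 0.448701
  p = 17/60 = 0.283333: log2(p) = -1.819428, -p*log2(p) = 0.515505
  p = 11/60 = 0.183333: log2(p) = -2.447459, -p*log2(p) = 0.448701
  p = 2/60 = 0.033333: log2(p) = -4.906891, -p*log2(p) = 0.163563
  p = 6/60 = 0.100000: log2(p) = -3.321928, -p*log2(p) = 0.332193
  p = 13/60 = 0.216667: log2(p) = -2.206451, -p*log2(p) = 0.478064
H = 0.448701 + 0.515505 + 0.448701 + 0.163563 + 0.332193 + 0.478064 = 2.386727

H = 2.3867 bits/symbol


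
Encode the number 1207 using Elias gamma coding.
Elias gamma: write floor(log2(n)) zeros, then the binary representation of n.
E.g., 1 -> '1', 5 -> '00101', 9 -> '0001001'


num_bits = floor(log2(1207)) + 1 = 11
leading_zeros = num_bits - 1 = 10
binary(1207) = 10010110111

Elias gamma(1207) = '0000000000' + '10010110111' = 000000000010010110111 (21 bits)


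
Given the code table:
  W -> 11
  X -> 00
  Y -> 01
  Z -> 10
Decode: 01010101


Decoding:
01 -> Y
01 -> Y
01 -> Y
01 -> Y


Result: YYYY


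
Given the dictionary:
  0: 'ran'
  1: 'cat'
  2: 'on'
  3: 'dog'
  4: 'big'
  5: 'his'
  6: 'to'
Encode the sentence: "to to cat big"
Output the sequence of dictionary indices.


Look up each word in the dictionary:
  'to' -> 6
  'to' -> 6
  'cat' -> 1
  'big' -> 4

Encoded: [6, 6, 1, 4]


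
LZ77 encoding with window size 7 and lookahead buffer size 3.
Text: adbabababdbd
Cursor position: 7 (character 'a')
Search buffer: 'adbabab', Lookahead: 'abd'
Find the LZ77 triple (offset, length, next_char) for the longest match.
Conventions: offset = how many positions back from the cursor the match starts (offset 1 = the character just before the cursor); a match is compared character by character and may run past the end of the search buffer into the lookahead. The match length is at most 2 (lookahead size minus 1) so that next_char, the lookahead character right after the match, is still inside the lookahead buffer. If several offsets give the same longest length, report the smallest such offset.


Try each offset into the search buffer:
  offset=1 (pos 6, char 'b'): match length 0
  offset=2 (pos 5, char 'a'): match length 2
  offset=3 (pos 4, char 'b'): match length 0
  offset=4 (pos 3, char 'a'): match length 2
  offset=5 (pos 2, char 'b'): match length 0
  offset=6 (pos 1, char 'd'): match length 0
  offset=7 (pos 0, char 'a'): match length 1
Longest match has length 2, found at offsets 2, 4; take the smallest, offset 2.
next_char = character at position 7 + 2 = 9 -> 'd'

Best match: offset=2, length=2 (matching 'ab' starting at position 5)
LZ77 triple: (2, 2, 'd')


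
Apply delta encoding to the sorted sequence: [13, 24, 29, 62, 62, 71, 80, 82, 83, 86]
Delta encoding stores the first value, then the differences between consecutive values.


First value: 13
Deltas:
  24 - 13 = 11
  29 - 24 = 5
  62 - 29 = 33
  62 - 62 = 0
  71 - 62 = 9
  80 - 71 = 9
  82 - 80 = 2
  83 - 82 = 1
  86 - 83 = 3


Delta encoded: [13, 11, 5, 33, 0, 9, 9, 2, 1, 3]


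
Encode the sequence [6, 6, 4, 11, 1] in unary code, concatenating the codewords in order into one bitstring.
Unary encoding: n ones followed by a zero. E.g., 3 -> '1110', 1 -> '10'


Encode each number as n ones followed by a terminating 0:
  6 -> 1111110 (7 bits)
  6 -> 1111110 (7 bits)
  4 -> 11110 (5 bits)
  11 -> 111111111110 (12 bits)
  1 -> 10 (2 bits)
Total length = 7 + 7 + 5 + 12 + 2 = 33 bits.

Unary([6, 6, 4, 11, 1]) = 111111011111101111011111111111010 (33 bits)


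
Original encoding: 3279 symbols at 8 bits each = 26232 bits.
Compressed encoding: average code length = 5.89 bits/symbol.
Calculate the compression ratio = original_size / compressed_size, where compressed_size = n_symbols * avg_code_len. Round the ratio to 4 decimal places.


original_size = n_symbols * orig_bits = 3279 * 8 = 26232 bits
compressed_size = n_symbols * avg_code_len = 3279 * 5.89 = 19313.31 bits
ratio = original_size / compressed_size = 26232 / 19313.31 = 1.3582

Compression ratio = 1.3582


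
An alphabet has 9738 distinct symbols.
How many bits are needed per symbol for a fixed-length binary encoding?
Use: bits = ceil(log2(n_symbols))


log2(9738) = 13.2494
Bracket: 2^13 = 8192 < 9738 <= 2^14 = 16384
So ceil(log2(9738)) = 14

bits = ceil(log2(9738)) = ceil(13.2494) = 14 bits


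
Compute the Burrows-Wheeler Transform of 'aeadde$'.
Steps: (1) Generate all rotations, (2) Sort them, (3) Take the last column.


Rotations (sorted):
  0: $aeadde -> last char: e
  1: adde$ae -> last char: e
  2: aeadde$ -> last char: $
  3: dde$aea -> last char: a
  4: de$aead -> last char: d
  5: e$aeadd -> last char: d
  6: eadde$a -> last char: a


BWT = ee$adda


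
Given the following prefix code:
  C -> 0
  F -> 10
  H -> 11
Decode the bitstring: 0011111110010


Decoding step by step:
Bits 0 -> C
Bits 0 -> C
Bits 11 -> H
Bits 11 -> H
Bits 11 -> H
Bits 10 -> F
Bits 0 -> C
Bits 10 -> F


Decoded message: CCHHHFCF


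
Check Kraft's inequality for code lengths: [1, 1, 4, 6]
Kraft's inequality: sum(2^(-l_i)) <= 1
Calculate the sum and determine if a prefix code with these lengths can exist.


Sum = 2^(-1) + 2^(-1) + 2^(-4) + 2^(-6)
    = 0.5 + 0.5 + 0.0625 + 0.015625
    = 69/64 = 1.078125
Since 1.078125 > 1, Kraft's inequality is NOT satisfied.
A prefix code with these lengths CANNOT exist.

Kraft sum = 1.078125. Not satisfied.


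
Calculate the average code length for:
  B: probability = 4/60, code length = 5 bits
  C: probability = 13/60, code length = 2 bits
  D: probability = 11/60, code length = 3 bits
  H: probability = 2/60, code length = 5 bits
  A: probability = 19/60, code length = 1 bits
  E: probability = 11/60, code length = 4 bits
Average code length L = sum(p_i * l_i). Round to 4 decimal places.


Weighted contributions p_i * l_i:
  B: (4/60) * 5 = 20/60
  C: (13/60) * 2 = 26/60
  D: (11/60) * 3 = 33/60
  H: (2/60) * 5 = 10/60
  A: (19/60) * 1 = 19/60
  E: (11/60) * 4 = 44/60
Sum = (20 + 26 + 33 + 10 + 19 + 44)/60 = 152/60

L = 152/60 = 2.5333 bits/symbol


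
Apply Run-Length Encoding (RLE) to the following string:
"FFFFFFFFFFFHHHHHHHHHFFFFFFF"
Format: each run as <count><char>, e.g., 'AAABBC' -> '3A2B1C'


Scanning runs left to right:
  i=0: run of 'F' x 11 -> '11F'
  i=11: run of 'H' x 9 -> '9H'
  i=20: run of 'F' x 7 -> '7F'

RLE = 11F9H7F


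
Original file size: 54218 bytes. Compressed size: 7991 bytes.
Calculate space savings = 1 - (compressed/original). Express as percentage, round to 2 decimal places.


ratio = compressed/original = 7991/54218 = 0.147386
savings = 1 - ratio = 1 - 0.147386 = 0.852614
as a percentage: 0.852614 * 100 = 85.26%

Space savings = 1 - 7991/54218 = 85.26%


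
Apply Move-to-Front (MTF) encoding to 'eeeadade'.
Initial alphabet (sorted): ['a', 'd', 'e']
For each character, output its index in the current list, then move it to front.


MTF encoding:
'e': index 2 in ['a', 'd', 'e'] -> ['e', 'a', 'd']
'e': index 0 in ['e', 'a', 'd'] -> ['e', 'a', 'd']
'e': index 0 in ['e', 'a', 'd'] -> ['e', 'a', 'd']
'a': index 1 in ['e', 'a', 'd'] -> ['a', 'e', 'd']
'd': index 2 in ['a', 'e', 'd'] -> ['d', 'a', 'e']
'a': index 1 in ['d', 'a', 'e'] -> ['a', 'd', 'e']
'd': index 1 in ['a', 'd', 'e'] -> ['d', 'a', 'e']
'e': index 2 in ['d', 'a', 'e'] -> ['e', 'd', 'a']


Output: [2, 0, 0, 1, 2, 1, 1, 2]


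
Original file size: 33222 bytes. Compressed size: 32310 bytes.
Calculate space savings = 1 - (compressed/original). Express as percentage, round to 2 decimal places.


ratio = compressed/original = 32310/33222 = 0.972548
savings = 1 - ratio = 1 - 0.972548 = 0.027452
as a percentage: 0.027452 * 100 = 2.75%

Space savings = 1 - 32310/33222 = 2.75%


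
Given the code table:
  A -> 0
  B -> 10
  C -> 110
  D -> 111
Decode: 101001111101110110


Decoding:
10 -> B
10 -> B
0 -> A
111 -> D
110 -> C
111 -> D
0 -> A
110 -> C


Result: BBADCDAC


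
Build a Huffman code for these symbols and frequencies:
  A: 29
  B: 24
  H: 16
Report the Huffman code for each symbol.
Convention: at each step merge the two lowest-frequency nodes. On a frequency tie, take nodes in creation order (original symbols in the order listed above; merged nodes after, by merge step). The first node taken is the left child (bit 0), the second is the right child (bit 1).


Huffman tree construction:
Step 1: Merge H(16) + B(24) = 40
Step 2: Merge A(29) + (H+B)(40) = 69
Read each symbol's code off the tree from the root (left child = 0, right child = 1).

Codes:
  A: 0 (length 1)
  B: 11 (length 2)
  H: 10 (length 2)
Average code length: 109/69 = 1.5797 bits/symbol


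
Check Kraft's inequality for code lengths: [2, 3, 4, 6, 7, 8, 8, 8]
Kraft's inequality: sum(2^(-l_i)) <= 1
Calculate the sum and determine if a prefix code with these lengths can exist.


Sum = 2^(-2) + 2^(-3) + 2^(-4) + 2^(-6) + 2^(-7) + 2^(-8) + 2^(-8) + 2^(-8)
    = 0.25 + 0.125 + 0.0625 + 0.015625 + 0.0078125 + 0.00390625 + 0.00390625 + 0.00390625
    = 121/256 = 0.47265625
Since 0.47265625 <= 1, Kraft's inequality IS satisfied.
A prefix code with these lengths CAN exist.

Kraft sum = 0.47265625. Satisfied.


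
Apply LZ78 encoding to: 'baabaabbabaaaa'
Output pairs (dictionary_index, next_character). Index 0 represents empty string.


LZ78 encoding steps:
Dictionary: {0: ''}
Step 1: w='' (idx 0), next='b' -> output (0, 'b'), add 'b' as idx 1
Step 2: w='' (idx 0), next='a' -> output (0, 'a'), add 'a' as idx 2
Step 3: w='a' (idx 2), next='b' -> output (2, 'b'), add 'ab' as idx 3
Step 4: w='a' (idx 2), next='a' -> output (2, 'a'), add 'aa' as idx 4
Step 5: w='b' (idx 1), next='b' -> output (1, 'b'), add 'bb' as idx 5
Step 6: w='ab' (idx 3), next='a' -> output (3, 'a'), add 'aba' as idx 6
Step 7: w='aa' (idx 4), next='a' -> output (4, 'a'), add 'aaa' as idx 7


Encoded: [(0, 'b'), (0, 'a'), (2, 'b'), (2, 'a'), (1, 'b'), (3, 'a'), (4, 'a')]


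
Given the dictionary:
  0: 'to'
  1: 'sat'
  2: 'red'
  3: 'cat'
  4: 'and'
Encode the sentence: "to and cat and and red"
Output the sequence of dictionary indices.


Look up each word in the dictionary:
  'to' -> 0
  'and' -> 4
  'cat' -> 3
  'and' -> 4
  'and' -> 4
  'red' -> 2

Encoded: [0, 4, 3, 4, 4, 2]


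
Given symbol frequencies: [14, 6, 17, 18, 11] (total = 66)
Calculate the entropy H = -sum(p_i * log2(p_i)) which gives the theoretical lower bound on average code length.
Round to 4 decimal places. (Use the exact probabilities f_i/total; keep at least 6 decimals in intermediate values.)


Per-symbol terms -p_i * log2(p_i) with p_i = f_i/66:
  p = 14/66 = 0.212121: log2(p) = -2.237039, -p*log2(p) = 0.474523
  p = 6/66 = 0.090909: log2(p) = -3.459432, -p*log2(p) = 0.314494
  p = 17/66 = 0.257576: log2(p) = -1.956931, -p*log2(p) = 0.504058
  p = 18/66 = 0.272727: log2(p) = -1.874469, -p*log2(p) = 0.511219
  p = 11/66 = 0.166667: log2(p) = -2.584963, -p*log2(p) = 0.430827
H = 0.474523 + 0.314494 + 0.504058 + 0.511219 + 0.430827 = 2.235121

H = 2.2351 bits/symbol


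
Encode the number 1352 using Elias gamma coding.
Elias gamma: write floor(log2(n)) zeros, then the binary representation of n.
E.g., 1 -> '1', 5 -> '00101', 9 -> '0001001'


num_bits = floor(log2(1352)) + 1 = 11
leading_zeros = num_bits - 1 = 10
binary(1352) = 10101001000

Elias gamma(1352) = '0000000000' + '10101001000' = 000000000010101001000 (21 bits)


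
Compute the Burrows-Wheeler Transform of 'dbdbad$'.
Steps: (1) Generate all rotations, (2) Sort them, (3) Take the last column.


Rotations (sorted):
  0: $dbdbad -> last char: d
  1: ad$dbdb -> last char: b
  2: bad$dbd -> last char: d
  3: bdbad$d -> last char: d
  4: d$dbdba -> last char: a
  5: dbad$db -> last char: b
  6: dbdbad$ -> last char: $


BWT = dbddab$


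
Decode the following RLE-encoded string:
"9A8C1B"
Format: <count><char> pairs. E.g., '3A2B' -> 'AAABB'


Expanding each <count><char> pair:
  9A -> 'AAAAAAAAA'
  8C -> 'CCCCCCCC'
  1B -> 'B'

Decoded = AAAAAAAAACCCCCCCCB


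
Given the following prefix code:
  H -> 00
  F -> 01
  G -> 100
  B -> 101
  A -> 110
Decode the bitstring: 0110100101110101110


Decoding step by step:
Bits 01 -> F
Bits 101 -> B
Bits 00 -> H
Bits 101 -> B
Bits 110 -> A
Bits 101 -> B
Bits 110 -> A


Decoded message: FBHBABA


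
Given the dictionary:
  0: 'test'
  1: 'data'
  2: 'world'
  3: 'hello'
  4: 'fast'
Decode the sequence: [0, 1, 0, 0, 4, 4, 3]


Look up each index in the dictionary:
  0 -> 'test'
  1 -> 'data'
  0 -> 'test'
  0 -> 'test'
  4 -> 'fast'
  4 -> 'fast'
  3 -> 'hello'

Decoded: "test data test test fast fast hello"


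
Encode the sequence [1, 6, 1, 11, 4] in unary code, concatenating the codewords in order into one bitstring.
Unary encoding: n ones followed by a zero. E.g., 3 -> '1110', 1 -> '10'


Encode each number as n ones followed by a terminating 0:
  1 -> 10 (2 bits)
  6 -> 1111110 (7 bits)
  1 -> 10 (2 bits)
  11 -> 111111111110 (12 bits)
  4 -> 11110 (5 bits)
Total length = 2 + 7 + 2 + 12 + 5 = 28 bits.

Unary([1, 6, 1, 11, 4]) = 1011111101011111111111011110 (28 bits)


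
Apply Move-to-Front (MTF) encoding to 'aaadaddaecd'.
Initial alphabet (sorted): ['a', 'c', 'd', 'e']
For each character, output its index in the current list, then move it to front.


MTF encoding:
'a': index 0 in ['a', 'c', 'd', 'e'] -> ['a', 'c', 'd', 'e']
'a': index 0 in ['a', 'c', 'd', 'e'] -> ['a', 'c', 'd', 'e']
'a': index 0 in ['a', 'c', 'd', 'e'] -> ['a', 'c', 'd', 'e']
'd': index 2 in ['a', 'c', 'd', 'e'] -> ['d', 'a', 'c', 'e']
'a': index 1 in ['d', 'a', 'c', 'e'] -> ['a', 'd', 'c', 'e']
'd': index 1 in ['a', 'd', 'c', 'e'] -> ['d', 'a', 'c', 'e']
'd': index 0 in ['d', 'a', 'c', 'e'] -> ['d', 'a', 'c', 'e']
'a': index 1 in ['d', 'a', 'c', 'e'] -> ['a', 'd', 'c', 'e']
'e': index 3 in ['a', 'd', 'c', 'e'] -> ['e', 'a', 'd', 'c']
'c': index 3 in ['e', 'a', 'd', 'c'] -> ['c', 'e', 'a', 'd']
'd': index 3 in ['c', 'e', 'a', 'd'] -> ['d', 'c', 'e', 'a']


Output: [0, 0, 0, 2, 1, 1, 0, 1, 3, 3, 3]


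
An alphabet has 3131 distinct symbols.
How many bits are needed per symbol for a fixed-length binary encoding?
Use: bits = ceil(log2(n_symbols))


log2(3131) = 11.6124
Bracket: 2^11 = 2048 < 3131 <= 2^12 = 4096
So ceil(log2(3131)) = 12

bits = ceil(log2(3131)) = ceil(11.6124) = 12 bits


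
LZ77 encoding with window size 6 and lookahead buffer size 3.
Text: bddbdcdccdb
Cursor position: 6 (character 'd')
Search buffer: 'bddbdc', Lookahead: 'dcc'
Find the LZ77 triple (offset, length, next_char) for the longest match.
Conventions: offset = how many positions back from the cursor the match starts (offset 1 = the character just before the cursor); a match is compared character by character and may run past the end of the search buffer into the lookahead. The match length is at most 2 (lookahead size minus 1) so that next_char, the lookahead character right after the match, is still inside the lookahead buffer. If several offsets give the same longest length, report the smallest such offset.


Try each offset into the search buffer:
  offset=1 (pos 5, char 'c'): match length 0
  offset=2 (pos 4, char 'd'): match length 2
  offset=3 (pos 3, char 'b'): match length 0
  offset=4 (pos 2, char 'd'): match length 1
  offset=5 (pos 1, char 'd'): match length 1
  offset=6 (pos 0, char 'b'): match length 0
Longest match has length 2 at offset 2.
next_char = character at position 6 + 2 = 8 -> 'c'

Best match: offset=2, length=2 (matching 'dc' starting at position 4)
LZ77 triple: (2, 2, 'c')


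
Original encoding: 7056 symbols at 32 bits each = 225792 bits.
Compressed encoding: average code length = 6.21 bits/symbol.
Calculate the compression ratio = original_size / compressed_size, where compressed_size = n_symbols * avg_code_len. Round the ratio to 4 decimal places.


original_size = n_symbols * orig_bits = 7056 * 32 = 225792 bits
compressed_size = n_symbols * avg_code_len = 7056 * 6.21 = 43817.76 bits
ratio = original_size / compressed_size = 225792 / 43817.76 = 5.153

Compression ratio = 5.153


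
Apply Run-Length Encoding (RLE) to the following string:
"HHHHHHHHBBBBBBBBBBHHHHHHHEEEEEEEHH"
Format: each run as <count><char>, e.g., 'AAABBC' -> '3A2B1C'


Scanning runs left to right:
  i=0: run of 'H' x 8 -> '8H'
  i=8: run of 'B' x 10 -> '10B'
  i=18: run of 'H' x 7 -> '7H'
  i=25: run of 'E' x 7 -> '7E'
  i=32: run of 'H' x 2 -> '2H'

RLE = 8H10B7H7E2H


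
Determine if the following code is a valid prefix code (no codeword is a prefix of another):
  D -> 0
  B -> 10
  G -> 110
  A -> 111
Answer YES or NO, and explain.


Checking each pair (does one codeword prefix another?):
  D='0' vs B='10': no prefix
  D='0' vs G='110': no prefix
  D='0' vs A='111': no prefix
  B='10' vs D='0': no prefix
  B='10' vs G='110': no prefix
  B='10' vs A='111': no prefix
  G='110' vs D='0': no prefix
  G='110' vs B='10': no prefix
  G='110' vs A='111': no prefix
  A='111' vs D='0': no prefix
  A='111' vs B='10': no prefix
  A='111' vs G='110': no prefix
No violation found over all pairs.

YES -- this is a valid prefix code. No codeword is a prefix of any other codeword.


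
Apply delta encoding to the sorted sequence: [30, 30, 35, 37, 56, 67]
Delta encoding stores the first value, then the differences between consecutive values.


First value: 30
Deltas:
  30 - 30 = 0
  35 - 30 = 5
  37 - 35 = 2
  56 - 37 = 19
  67 - 56 = 11


Delta encoded: [30, 0, 5, 2, 19, 11]


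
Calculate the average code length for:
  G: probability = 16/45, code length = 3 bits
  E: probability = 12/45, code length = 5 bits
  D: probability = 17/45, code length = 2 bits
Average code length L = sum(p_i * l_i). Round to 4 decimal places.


Weighted contributions p_i * l_i:
  G: (16/45) * 3 = 48/45
  E: (12/45) * 5 = 60/45
  D: (17/45) * 2 = 34/45
Sum = (48 + 60 + 34)/45 = 142/45

L = 142/45 = 3.1556 bits/symbol


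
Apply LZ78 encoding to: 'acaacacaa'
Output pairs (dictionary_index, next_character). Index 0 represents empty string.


LZ78 encoding steps:
Dictionary: {0: ''}
Step 1: w='' (idx 0), next='a' -> output (0, 'a'), add 'a' as idx 1
Step 2: w='' (idx 0), next='c' -> output (0, 'c'), add 'c' as idx 2
Step 3: w='a' (idx 1), next='a' -> output (1, 'a'), add 'aa' as idx 3
Step 4: w='c' (idx 2), next='a' -> output (2, 'a'), add 'ca' as idx 4
Step 5: w='ca' (idx 4), next='a' -> output (4, 'a'), add 'caa' as idx 5


Encoded: [(0, 'a'), (0, 'c'), (1, 'a'), (2, 'a'), (4, 'a')]


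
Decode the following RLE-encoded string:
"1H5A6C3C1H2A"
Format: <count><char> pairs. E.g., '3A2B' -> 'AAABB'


Expanding each <count><char> pair:
  1H -> 'H'
  5A -> 'AAAAA'
  6C -> 'CCCCCC'
  3C -> 'CCC'
  1H -> 'H'
  2A -> 'AA'

Decoded = HAAAAACCCCCCCCCHAA


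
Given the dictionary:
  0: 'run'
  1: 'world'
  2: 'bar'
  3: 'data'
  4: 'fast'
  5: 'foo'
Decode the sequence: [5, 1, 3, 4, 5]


Look up each index in the dictionary:
  5 -> 'foo'
  1 -> 'world'
  3 -> 'data'
  4 -> 'fast'
  5 -> 'foo'

Decoded: "foo world data fast foo"


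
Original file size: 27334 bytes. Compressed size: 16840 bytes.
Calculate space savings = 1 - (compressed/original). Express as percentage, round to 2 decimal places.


ratio = compressed/original = 16840/27334 = 0.616083
savings = 1 - ratio = 1 - 0.616083 = 0.383917
as a percentage: 0.383917 * 100 = 38.39%

Space savings = 1 - 16840/27334 = 38.39%


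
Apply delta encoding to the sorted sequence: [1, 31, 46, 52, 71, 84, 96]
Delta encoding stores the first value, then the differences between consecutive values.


First value: 1
Deltas:
  31 - 1 = 30
  46 - 31 = 15
  52 - 46 = 6
  71 - 52 = 19
  84 - 71 = 13
  96 - 84 = 12


Delta encoded: [1, 30, 15, 6, 19, 13, 12]


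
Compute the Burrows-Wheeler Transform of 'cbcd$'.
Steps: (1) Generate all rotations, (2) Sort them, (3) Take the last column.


Rotations (sorted):
  0: $cbcd -> last char: d
  1: bcd$c -> last char: c
  2: cbcd$ -> last char: $
  3: cd$cb -> last char: b
  4: d$cbc -> last char: c


BWT = dc$bc


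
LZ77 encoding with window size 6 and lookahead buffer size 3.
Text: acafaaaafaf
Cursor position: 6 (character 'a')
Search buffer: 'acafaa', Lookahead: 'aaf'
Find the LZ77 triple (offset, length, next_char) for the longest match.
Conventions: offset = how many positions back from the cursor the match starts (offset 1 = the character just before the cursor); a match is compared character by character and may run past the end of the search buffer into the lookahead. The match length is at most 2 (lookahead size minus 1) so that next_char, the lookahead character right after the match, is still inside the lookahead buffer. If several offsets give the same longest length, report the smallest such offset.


Try each offset into the search buffer:
  offset=1 (pos 5, char 'a'): match length 2
  offset=2 (pos 4, char 'a'): match length 2
  offset=3 (pos 3, char 'f'): match length 0
  offset=4 (pos 2, char 'a'): match length 1
  offset=5 (pos 1, char 'c'): match length 0
  offset=6 (pos 0, char 'a'): match length 1
Longest match has length 2, found at offsets 1, 2; take the smallest, offset 1.
next_char = character at position 6 + 2 = 8 -> 'f'

Best match: offset=1, length=2 (matching 'aa' starting at position 5)
LZ77 triple: (1, 2, 'f')


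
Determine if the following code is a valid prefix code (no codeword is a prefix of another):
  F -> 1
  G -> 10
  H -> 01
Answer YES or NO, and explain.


Checking each pair (does one codeword prefix another?):
  F='1' vs G='10': prefix -- VIOLATION

NO -- this is NOT a valid prefix code. F (1) is a prefix of G (10).


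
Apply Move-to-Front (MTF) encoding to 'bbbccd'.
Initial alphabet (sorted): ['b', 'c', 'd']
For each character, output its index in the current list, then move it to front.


MTF encoding:
'b': index 0 in ['b', 'c', 'd'] -> ['b', 'c', 'd']
'b': index 0 in ['b', 'c', 'd'] -> ['b', 'c', 'd']
'b': index 0 in ['b', 'c', 'd'] -> ['b', 'c', 'd']
'c': index 1 in ['b', 'c', 'd'] -> ['c', 'b', 'd']
'c': index 0 in ['c', 'b', 'd'] -> ['c', 'b', 'd']
'd': index 2 in ['c', 'b', 'd'] -> ['d', 'c', 'b']


Output: [0, 0, 0, 1, 0, 2]


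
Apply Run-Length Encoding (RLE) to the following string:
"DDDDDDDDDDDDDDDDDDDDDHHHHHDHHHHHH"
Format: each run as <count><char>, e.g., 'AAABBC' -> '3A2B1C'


Scanning runs left to right:
  i=0: run of 'D' x 21 -> '21D'
  i=21: run of 'H' x 5 -> '5H'
  i=26: run of 'D' x 1 -> '1D'
  i=27: run of 'H' x 6 -> '6H'

RLE = 21D5H1D6H


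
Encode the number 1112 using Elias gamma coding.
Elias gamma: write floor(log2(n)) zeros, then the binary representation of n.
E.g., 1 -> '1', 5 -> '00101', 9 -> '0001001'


num_bits = floor(log2(1112)) + 1 = 11
leading_zeros = num_bits - 1 = 10
binary(1112) = 10001011000

Elias gamma(1112) = '0000000000' + '10001011000' = 000000000010001011000 (21 bits)


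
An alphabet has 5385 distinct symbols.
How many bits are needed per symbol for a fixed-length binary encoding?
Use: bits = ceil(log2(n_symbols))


log2(5385) = 12.3947
Bracket: 2^12 = 4096 < 5385 <= 2^13 = 8192
So ceil(log2(5385)) = 13

bits = ceil(log2(5385)) = ceil(12.3947) = 13 bits


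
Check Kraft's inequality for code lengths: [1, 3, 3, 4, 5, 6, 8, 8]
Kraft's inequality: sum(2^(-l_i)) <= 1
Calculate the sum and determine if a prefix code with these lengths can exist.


Sum = 2^(-1) + 2^(-3) + 2^(-3) + 2^(-4) + 2^(-5) + 2^(-6) + 2^(-8) + 2^(-8)
    = 0.5 + 0.125 + 0.125 + 0.0625 + 0.03125 + 0.015625 + 0.00390625 + 0.00390625
    = 222/256 = 0.8671875
Since 0.8671875 <= 1, Kraft's inequality IS satisfied.
A prefix code with these lengths CAN exist.

Kraft sum = 0.8671875. Satisfied.


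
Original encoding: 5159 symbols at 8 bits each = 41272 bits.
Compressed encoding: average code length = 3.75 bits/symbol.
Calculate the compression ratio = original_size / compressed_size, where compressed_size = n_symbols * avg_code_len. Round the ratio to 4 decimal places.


original_size = n_symbols * orig_bits = 5159 * 8 = 41272 bits
compressed_size = n_symbols * avg_code_len = 5159 * 3.75 = 19346.25 bits
ratio = original_size / compressed_size = 41272 / 19346.25 = 2.1333

Compression ratio = 2.1333


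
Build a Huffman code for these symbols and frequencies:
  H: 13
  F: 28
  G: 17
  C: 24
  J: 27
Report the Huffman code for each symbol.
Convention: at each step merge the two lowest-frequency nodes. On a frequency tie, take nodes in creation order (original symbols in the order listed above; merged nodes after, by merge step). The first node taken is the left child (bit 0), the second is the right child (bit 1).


Huffman tree construction:
Step 1: Merge H(13) + G(17) = 30
Step 2: Merge C(24) + J(27) = 51
Step 3: Merge F(28) + (H+G)(30) = 58
Step 4: Merge (C+J)(51) + (F+(H+G))(58) = 109
Read each symbol's code off the tree from the root (left child = 0, right child = 1).

Codes:
  H: 110 (length 3)
  F: 10 (length 2)
  G: 111 (length 3)
  C: 00 (length 2)
  J: 01 (length 2)
Average code length: 248/109 = 2.2752 bits/symbol


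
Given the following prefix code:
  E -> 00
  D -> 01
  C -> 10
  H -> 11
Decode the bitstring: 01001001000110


Decoding step by step:
Bits 01 -> D
Bits 00 -> E
Bits 10 -> C
Bits 01 -> D
Bits 00 -> E
Bits 01 -> D
Bits 10 -> C


Decoded message: DECDEDC


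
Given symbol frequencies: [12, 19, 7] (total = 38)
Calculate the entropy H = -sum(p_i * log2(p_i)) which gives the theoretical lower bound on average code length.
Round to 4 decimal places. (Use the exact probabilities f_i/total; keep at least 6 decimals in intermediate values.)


Per-symbol terms -p_i * log2(p_i) with p_i = f_i/38:
  p = 12/38 = 0.315789: log2(p) = -1.662965, -p*log2(p) = 0.525147
  p = 19/38 = 0.500000: log2(p) = -1.000000, -p*log2(p) = 0.500000
  p = 7/38 = 0.184211: log2(p) = -2.440573, -p*log2(p) = 0.449579
H = 0.525147 + 0.500000 + 0.449579 = 1.474726

H = 1.4747 bits/symbol


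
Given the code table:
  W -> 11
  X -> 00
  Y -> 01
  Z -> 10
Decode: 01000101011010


Decoding:
01 -> Y
00 -> X
01 -> Y
01 -> Y
01 -> Y
10 -> Z
10 -> Z


Result: YXYYYZZ


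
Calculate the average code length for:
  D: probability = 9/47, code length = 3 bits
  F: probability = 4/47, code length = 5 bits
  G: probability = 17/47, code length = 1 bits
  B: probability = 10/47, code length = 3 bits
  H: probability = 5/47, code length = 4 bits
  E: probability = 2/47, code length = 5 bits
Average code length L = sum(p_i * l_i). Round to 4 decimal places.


Weighted contributions p_i * l_i:
  D: (9/47) * 3 = 27/47
  F: (4/47) * 5 = 20/47
  G: (17/47) * 1 = 17/47
  B: (10/47) * 3 = 30/47
  H: (5/47) * 4 = 20/47
  E: (2/47) * 5 = 10/47
Sum = (27 + 20 + 17 + 30 + 20 + 10)/47 = 124/47

L = 124/47 = 2.6383 bits/symbol


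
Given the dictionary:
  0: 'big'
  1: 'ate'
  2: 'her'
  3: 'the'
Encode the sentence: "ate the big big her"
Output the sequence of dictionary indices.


Look up each word in the dictionary:
  'ate' -> 1
  'the' -> 3
  'big' -> 0
  'big' -> 0
  'her' -> 2

Encoded: [1, 3, 0, 0, 2]


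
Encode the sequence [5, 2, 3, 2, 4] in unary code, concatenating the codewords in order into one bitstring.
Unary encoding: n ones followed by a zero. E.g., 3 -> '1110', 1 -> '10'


Encode each number as n ones followed by a terminating 0:
  5 -> 111110 (6 bits)
  2 -> 110 (3 bits)
  3 -> 1110 (4 bits)
  2 -> 110 (3 bits)
  4 -> 11110 (5 bits)
Total length = 6 + 3 + 4 + 3 + 5 = 21 bits.

Unary([5, 2, 3, 2, 4]) = 111110110111011011110 (21 bits)
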